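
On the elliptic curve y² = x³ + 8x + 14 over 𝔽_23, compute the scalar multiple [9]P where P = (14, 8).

(4, 15)

Double-and-add on 9 = (1001)₂. Start with P = (14, 8) for the leading 1-bit.
double: tangent at (14, 8): λ = (3·14² + 8)/(2·8) ≡ 21/16. 16⁻¹ ≡ 13 (mod 23), so λ ≡ 21·13 ≡ 20.
  x = λ² - 14 - 14 = 400 - 28 ≡ 4; y = λ·(14 - 4) - 8 ≡ 8. → (4, 8)
double: tangent at (4, 8): λ = (3·4² + 8)/(2·8) ≡ 10/16. 16⁻¹ ≡ 13 (mod 23) since 16·13 = 208 ≡ 1, so λ ≡ 10·13 ≡ 15.
  x = λ² - 4 - 4 = 225 - 8 ≡ 10; y = λ·(4 - 10) - 8 ≡ 17. → (10, 17)
double: tangent at (10, 17): λ = (3·10² + 8)/(2·17) ≡ 9/11. 11⁻¹ ≡ 21 (mod 23), so λ ≡ 9·21 ≡ 5.
  x = λ² - 10 - 10 = 25 - 20 ≡ 5; y = λ·(10 - 5) - 17 ≡ 8. → (5, 8)
add P: (5, 8) + (14, 8). λ = (8 - 8)/(14 - 5) ≡ 0/9 mod 23. 9⁻¹ ≡ 18 (mod 23) since 9·18 = 162 ≡ 1, so λ ≡ 0.
  x = λ² - 5 - 14 = 0 - 19 ≡ 4; y = λ·(5 - 4) - 8 ≡ 15. → (4, 15)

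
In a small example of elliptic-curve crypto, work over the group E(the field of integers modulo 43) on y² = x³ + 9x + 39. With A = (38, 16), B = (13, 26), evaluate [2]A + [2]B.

(26, 2)

First 2A:
Repeated addition: build up to 2A.
2A: tangent at (38, 16): λ = (3·38² + 9)/(2·16) ≡ 41/32. 32⁻¹ ≡ 39 (mod 43) since 32·39 = 1248 ≡ 1, so λ ≡ 41·39 ≡ 8.
  x = λ² - 38 - 38 = 64 - 76 ≡ 31; y = λ·(38 - 31) - 16 ≡ 40. → (31, 40)
2A = (31, 40).
Next 2B:
Repeated addition: build up to 2B.
2B: tangent at (13, 26): λ = (3·13² + 9)/(2·26) ≡ 0/9. 9⁻¹ ≡ 24 (mod 43), so λ ≡ 0·24 ≡ 0.
  x = λ² - 13 - 13 = 0 - 26 ≡ 17; y = λ·(13 - 17) - 26 ≡ 17. → (17, 17)
2B = (17, 17).
Finally 2A + 2B:
(31, 40) + (17, 17). λ = (17 - 40)/(17 - 31) ≡ 20/29 mod 43. 29⁻¹ ≡ 3 (mod 43) since 29·3 = 87 ≡ 1, so λ ≡ 17.
  x = λ² - 31 - 17 = 289 - 48 ≡ 26; y = λ·(31 - 26) - 40 ≡ 2. → (26, 2)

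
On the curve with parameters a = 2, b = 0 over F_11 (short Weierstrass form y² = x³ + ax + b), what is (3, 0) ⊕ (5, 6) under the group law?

(1, 6)

(3, 0) + (5, 6). λ = (6 - 0)/(5 - 3) ≡ 6/2 mod 11. 2⁻¹ ≡ 6 (mod 11), so λ ≡ 3.
  x = λ² - 3 - 5 = 9 - 8 ≡ 1; y = λ·(3 - 1) - 0 ≡ 6. → (1, 6)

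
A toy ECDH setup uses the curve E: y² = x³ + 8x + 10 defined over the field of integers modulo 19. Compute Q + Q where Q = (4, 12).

tangent at (4, 12): λ = (3·4² + 8)/(2·12) ≡ 18/5. 5⁻¹ ≡ 4 (mod 19), so λ ≡ 18·4 ≡ 15.
  x = λ² - 4 - 4 = 225 - 8 ≡ 8; y = λ·(4 - 8) - 12 ≡ 4. → (8, 4)

(8, 4)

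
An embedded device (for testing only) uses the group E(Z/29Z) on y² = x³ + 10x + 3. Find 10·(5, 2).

(26, 27)

Write G = (5, 2).
Repeated addition: build up to 10G.
2G: tangent at (5, 2): λ = (3·5² + 10)/(2·2) ≡ 27/4. 4⁻¹ ≡ 22 (mod 29) since 4·22 = 88 ≡ 1, so λ ≡ 27·22 ≡ 14.
  x = λ² - 5 - 5 = 196 - 10 ≡ 12; y = λ·(5 - 12) - 2 ≡ 16. → (12, 16)
3G: (12, 16) + (5, 2). λ = (2 - 16)/(5 - 12) ≡ 15/22 mod 29. 22⁻¹ ≡ 4 (mod 29), so λ ≡ 2.
  x = λ² - 12 - 5 = 4 - 17 ≡ 16; y = λ·(12 - 16) - 16 ≡ 5. → (16, 5)
4G: (16, 5) + (5, 2). λ = (2 - 5)/(5 - 16) ≡ 26/18 mod 29. 18⁻¹ ≡ 21 (mod 29), so λ ≡ 24.
  x = λ² - 16 - 5 = 576 - 21 ≡ 4; y = λ·(16 - 4) - 5 ≡ 22. → (4, 22)
5G: (4, 22) + (5, 2). λ = (2 - 22)/(5 - 4) ≡ 9/1 mod 29. 1⁻¹ ≡ 1 (mod 29) since 1·1 = 1 ≡ 1, so λ ≡ 9.
  x = λ² - 4 - 5 = 81 - 9 ≡ 14; y = λ·(4 - 14) - 22 ≡ 4. → (14, 4)
6G: (14, 4) + (5, 2). λ = (2 - 4)/(5 - 14) ≡ 27/20 mod 29. 20⁻¹ ≡ 16 (mod 29), so λ ≡ 26.
  x = λ² - 14 - 5 = 676 - 19 ≡ 19; y = λ·(14 - 19) - 4 ≡ 11. → (19, 11)
7G: (19, 11) + (5, 2). λ = (2 - 11)/(5 - 19) ≡ 20/15 mod 29. 15⁻¹ ≡ 2 (mod 29), so λ ≡ 11.
  x = λ² - 19 - 5 = 121 - 24 ≡ 10; y = λ·(19 - 10) - 11 ≡ 1. → (10, 1)
8G: (10, 1) + (5, 2). λ = (2 - 1)/(5 - 10) ≡ 1/24 mod 29. 24⁻¹ ≡ 23 (mod 29) since 24·23 = 552 ≡ 1, so λ ≡ 23.
  x = λ² - 10 - 5 = 529 - 15 ≡ 21; y = λ·(10 - 21) - 1 ≡ 7. → (21, 7)
9G: (21, 7) + (5, 2). λ = (2 - 7)/(5 - 21) ≡ 24/13 mod 29. 13⁻¹ ≡ 9 (mod 29), so λ ≡ 13.
  x = λ² - 21 - 5 = 169 - 26 ≡ 27; y = λ·(21 - 27) - 7 ≡ 2. → (27, 2)
10G: (27, 2) + (5, 2). λ = (2 - 2)/(5 - 27) ≡ 0/7 mod 29. 7⁻¹ ≡ 25 (mod 29) since 7·25 = 175 ≡ 1, so λ ≡ 0.
  x = λ² - 27 - 5 = 0 - 32 ≡ 26; y = λ·(27 - 26) - 2 ≡ 27. → (26, 27)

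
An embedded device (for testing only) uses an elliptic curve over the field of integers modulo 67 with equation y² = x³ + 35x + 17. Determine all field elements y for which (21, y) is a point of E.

none

x³ + 35x + 17 = 10013 ≡ 30 (mod 67).
30 is a non-residue mod 67; no y exists.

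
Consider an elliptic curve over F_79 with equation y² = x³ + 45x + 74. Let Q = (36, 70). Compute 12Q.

Double-and-add on 12 = (1100)₂. Start with Q = (36, 70) for the leading 1-bit.
double: tangent at (36, 70): λ = (3·36² + 45)/(2·70) ≡ 62/61. 61⁻¹ ≡ 57 (mod 79) since 61·57 = 3477 ≡ 1, so λ ≡ 62·57 ≡ 58.
  x = λ² - 36 - 36 = 3364 - 72 ≡ 53; y = λ·(36 - 53) - 70 ≡ 50. → (53, 50)
add Q: (53, 50) + (36, 70). λ = (70 - 50)/(36 - 53) ≡ 20/62 mod 79. 62⁻¹ ≡ 65 (mod 79), so λ ≡ 36.
  x = λ² - 53 - 36 = 1296 - 89 ≡ 22; y = λ·(53 - 22) - 50 ≡ 39. → (22, 39)
double: tangent at (22, 39): λ = (3·22² + 45)/(2·39) ≡ 75/78. 78⁻¹ ≡ 78 (mod 79) since 78·78 = 6084 ≡ 1, so λ ≡ 75·78 ≡ 4.
  x = λ² - 22 - 22 = 16 - 44 ≡ 51; y = λ·(22 - 51) - 39 ≡ 3. → (51, 3)
double: tangent at (51, 3): λ = (3·51² + 45)/(2·3) ≡ 27/6. 6⁻¹ ≡ 66 (mod 79) since 6·66 = 396 ≡ 1, so λ ≡ 27·66 ≡ 44.
  x = λ² - 51 - 51 = 1936 - 102 ≡ 17; y = λ·(51 - 17) - 3 ≡ 71. → (17, 71)

(17, 71)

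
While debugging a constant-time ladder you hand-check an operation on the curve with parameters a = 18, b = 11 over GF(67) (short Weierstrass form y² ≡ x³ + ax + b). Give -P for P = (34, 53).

(34, 14)

-(34, 53) = (34, -53 mod 67) = (34, 14).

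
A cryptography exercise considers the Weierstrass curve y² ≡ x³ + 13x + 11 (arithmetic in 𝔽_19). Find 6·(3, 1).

Write P = (3, 1).
Double-and-add on 6 = (110)₂. Start with P = (3, 1) for the leading 1-bit.
double: tangent at (3, 1): λ = (3·3² + 13)/(2·1) ≡ 2/2. 2⁻¹ ≡ 10 (mod 19) since 2·10 = 20 ≡ 1, so λ ≡ 2·10 ≡ 1.
  x = λ² - 3 - 3 = 1 - 6 ≡ 14; y = λ·(3 - 14) - 1 ≡ 7. → (14, 7)
add P: (14, 7) + (3, 1). λ = (1 - 7)/(3 - 14) ≡ 13/8 mod 19. 8⁻¹ ≡ 12 (mod 19), so λ ≡ 4.
  x = λ² - 14 - 3 = 16 - 17 ≡ 18; y = λ·(14 - 18) - 7 ≡ 15. → (18, 15)
double: tangent at (18, 15): λ = (3·18² + 13)/(2·15) ≡ 16/11. 11⁻¹ ≡ 7 (mod 19) since 11·7 = 77 ≡ 1, so λ ≡ 16·7 ≡ 17.
  x = λ² - 18 - 18 = 289 - 36 ≡ 6; y = λ·(18 - 6) - 15 ≡ 18. → (6, 18)

(6, 18)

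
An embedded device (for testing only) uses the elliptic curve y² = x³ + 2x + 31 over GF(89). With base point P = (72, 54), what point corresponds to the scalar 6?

(66, 79)

Double-and-add on 6 = (110)₂. Start with P = (72, 54) for the leading 1-bit.
double: tangent at (72, 54): λ = (3·72² + 2)/(2·54) ≡ 68/19. 19⁻¹ ≡ 75 (mod 89), so λ ≡ 68·75 ≡ 27.
  x = λ² - 72 - 72 = 729 - 144 ≡ 51; y = λ·(72 - 51) - 54 ≡ 68. → (51, 68)
add P: (51, 68) + (72, 54). λ = (54 - 68)/(72 - 51) ≡ 75/21 mod 89. 21⁻¹ ≡ 17 (mod 89), so λ ≡ 29.
  x = λ² - 51 - 72 = 841 - 123 ≡ 6; y = λ·(51 - 6) - 68 ≡ 80. → (6, 80)
double: tangent at (6, 80): λ = (3·6² + 2)/(2·80) ≡ 21/71. 71⁻¹ ≡ 84 (mod 89) since 71·84 = 5964 ≡ 1, so λ ≡ 21·84 ≡ 73.
  x = λ² - 6 - 6 = 5329 - 12 ≡ 66; y = λ·(6 - 66) - 80 ≡ 79. → (66, 79)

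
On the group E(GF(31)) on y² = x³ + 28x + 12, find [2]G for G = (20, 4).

(1, 14)

tangent at (20, 4): λ = (3·20² + 28)/(2·4) ≡ 19/8. 8⁻¹ ≡ 4 (mod 31) since 8·4 = 32 ≡ 1, so λ ≡ 19·4 ≡ 14.
  x = λ² - 20 - 20 = 196 - 40 ≡ 1; y = λ·(20 - 1) - 4 ≡ 14. → (1, 14)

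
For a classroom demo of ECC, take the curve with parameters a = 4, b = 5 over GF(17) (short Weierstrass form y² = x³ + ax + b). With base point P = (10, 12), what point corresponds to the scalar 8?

(12, 8)

Repeated addition: build up to 8P.
2P: tangent at (10, 12): λ = (3·10² + 4)/(2·12) ≡ 15/7. 7⁻¹ ≡ 5 (mod 17) since 7·5 = 35 ≡ 1, so λ ≡ 15·5 ≡ 7.
  x = λ² - 10 - 10 = 49 - 20 ≡ 12; y = λ·(10 - 12) - 12 ≡ 8. → (12, 8)
3P: (12, 8) + (10, 12). λ = (12 - 8)/(10 - 12) ≡ 4/15 mod 17. 15⁻¹ ≡ 8 (mod 17), so λ ≡ 15.
  x = λ² - 12 - 10 = 225 - 22 ≡ 16; y = λ·(12 - 16) - 8 ≡ 0. → (16, 0)
4P: (16, 0) + (10, 12). λ = (12 - 0)/(10 - 16) ≡ 12/11 mod 17. 11⁻¹ ≡ 14 (mod 17) since 11·14 = 154 ≡ 1, so λ ≡ 15.
  x = λ² - 16 - 10 = 225 - 26 ≡ 12; y = λ·(16 - 12) - 0 ≡ 9. → (12, 9)
5P: (12, 9) + (10, 12). λ = (12 - 9)/(10 - 12) ≡ 3/15 mod 17. 15⁻¹ ≡ 8 (mod 17), so λ ≡ 7.
  x = λ² - 12 - 10 = 49 - 22 ≡ 10; y = λ·(12 - 10) - 9 ≡ 5. → (10, 5)
6P: (10, 5) + (10, 12): same x and y₁ ≡ -y₂, so the sum is O.
7P: O + (10, 12) = (10, 12) (identity).
8P: tangent at (10, 12): λ = (3·10² + 4)/(2·12) ≡ 15/7. 7⁻¹ ≡ 5 (mod 17), so λ ≡ 15·5 ≡ 7.
  x = λ² - 10 - 10 = 49 - 20 ≡ 12; y = λ·(10 - 12) - 12 ≡ 8. → (12, 8)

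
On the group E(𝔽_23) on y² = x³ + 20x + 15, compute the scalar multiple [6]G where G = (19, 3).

(17, 1)

Double-and-add on 6 = (110)₂. Start with G = (19, 3) for the leading 1-bit.
double: tangent at (19, 3): λ = (3·19² + 20)/(2·3) ≡ 22/6. 6⁻¹ ≡ 4 (mod 23), so λ ≡ 22·4 ≡ 19.
  x = λ² - 19 - 19 = 361 - 38 ≡ 1; y = λ·(19 - 1) - 3 ≡ 17. → (1, 17)
add G: (1, 17) + (19, 3). λ = (3 - 17)/(19 - 1) ≡ 9/18 mod 23. 18⁻¹ ≡ 9 (mod 23), so λ ≡ 12.
  x = λ² - 1 - 19 = 144 - 20 ≡ 9; y = λ·(1 - 9) - 17 ≡ 2. → (9, 2)
double: tangent at (9, 2): λ = (3·9² + 20)/(2·2) ≡ 10/4. 4⁻¹ ≡ 6 (mod 23) since 4·6 = 24 ≡ 1, so λ ≡ 10·6 ≡ 14.
  x = λ² - 9 - 9 = 196 - 18 ≡ 17; y = λ·(9 - 17) - 2 ≡ 1. → (17, 1)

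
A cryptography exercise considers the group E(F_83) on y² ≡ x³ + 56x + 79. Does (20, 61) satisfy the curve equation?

y² = 61² ≡ 69; x³ + 56x + 79 = 9199 ≡ 69 (mod 83). 69 = 69.

yes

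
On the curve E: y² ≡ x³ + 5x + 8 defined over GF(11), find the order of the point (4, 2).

2P: tangent at (4, 2): λ = (3·4² + 5)/(2·2) ≡ 9/4. 4⁻¹ ≡ 3 (mod 11), so λ ≡ 9·3 ≡ 5.
  x = λ² - 4 - 4 = 25 - 8 ≡ 6; y = λ·(4 - 6) - 2 ≡ 10. → (6, 10)
3P: (6, 10) + (4, 2). λ = (2 - 10)/(4 - 6) ≡ 3/9 mod 11. 9⁻¹ ≡ 5 (mod 11) since 9·5 = 45 ≡ 1, so λ ≡ 4.
  x = λ² - 6 - 4 = 16 - 10 ≡ 6; y = λ·(6 - 6) - 10 ≡ 1. → (6, 1)
4P: (6, 1) + (4, 2). λ = (2 - 1)/(4 - 6) ≡ 1/9 mod 11. 9⁻¹ ≡ 5 (mod 11) since 9·5 = 45 ≡ 1, so λ ≡ 5.
  x = λ² - 6 - 4 = 25 - 10 ≡ 4; y = λ·(6 - 4) - 1 ≡ 9. → (4, 9)
5P: (4, 9) + (4, 2): same x and y₁ ≡ -y₂, so the sum is 𝒪.
5P = 𝒪, so the order is 5.

5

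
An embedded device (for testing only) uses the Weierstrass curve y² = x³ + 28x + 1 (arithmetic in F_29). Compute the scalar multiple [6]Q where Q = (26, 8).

Double-and-add on 6 = (110)₂. Start with Q = (26, 8) for the leading 1-bit.
double: tangent at (26, 8): λ = (3·26² + 28)/(2·8) ≡ 26/16. 16⁻¹ ≡ 20 (mod 29) since 16·20 = 320 ≡ 1, so λ ≡ 26·20 ≡ 27.
  x = λ² - 26 - 26 = 729 - 52 ≡ 10; y = λ·(26 - 10) - 8 ≡ 18. → (10, 18)
add Q: (10, 18) + (26, 8). λ = (8 - 18)/(26 - 10) ≡ 19/16 mod 29. 16⁻¹ ≡ 20 (mod 29) since 16·20 = 320 ≡ 1, so λ ≡ 3.
  x = λ² - 10 - 26 = 9 - 36 ≡ 2; y = λ·(10 - 2) - 18 ≡ 6. → (2, 6)
double: tangent at (2, 6): λ = (3·2² + 28)/(2·6) ≡ 11/12. 12⁻¹ ≡ 17 (mod 29), so λ ≡ 11·17 ≡ 13.
  x = λ² - 2 - 2 = 169 - 4 ≡ 20; y = λ·(2 - 20) - 6 ≡ 21. → (20, 21)

(20, 21)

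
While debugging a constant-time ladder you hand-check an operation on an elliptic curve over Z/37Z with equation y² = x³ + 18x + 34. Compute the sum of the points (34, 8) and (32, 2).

(34, 8) + (32, 2). λ = (2 - 8)/(32 - 34) ≡ 31/35 mod 37. 35⁻¹ ≡ 18 (mod 37), so λ ≡ 3.
  x = λ² - 34 - 32 = 9 - 66 ≡ 17; y = λ·(34 - 17) - 8 ≡ 6. → (17, 6)

(17, 6)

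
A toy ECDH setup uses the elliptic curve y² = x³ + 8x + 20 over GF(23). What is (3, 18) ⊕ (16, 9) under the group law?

(17, 20)

(3, 18) + (16, 9). λ = (9 - 18)/(16 - 3) ≡ 14/13 mod 23. 13⁻¹ ≡ 16 (mod 23), so λ ≡ 17.
  x = λ² - 3 - 16 = 289 - 19 ≡ 17; y = λ·(3 - 17) - 18 ≡ 20. → (17, 20)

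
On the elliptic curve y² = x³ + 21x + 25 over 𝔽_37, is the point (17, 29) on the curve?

no

y² = 29² ≡ 27; x³ + 21x + 25 = 5295 ≡ 4 (mod 37). 27 ≠ 4.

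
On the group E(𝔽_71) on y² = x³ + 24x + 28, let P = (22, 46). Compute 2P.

tangent at (22, 46): λ = (3·22² + 24)/(2·46) ≡ 56/21. 21⁻¹ ≡ 44 (mod 71) since 21·44 = 924 ≡ 1, so λ ≡ 56·44 ≡ 50.
  x = λ² - 22 - 22 = 2500 - 44 ≡ 42; y = λ·(22 - 42) - 46 ≡ 19. → (42, 19)

(42, 19)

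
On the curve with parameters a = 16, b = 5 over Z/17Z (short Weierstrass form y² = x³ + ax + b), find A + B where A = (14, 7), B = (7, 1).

(12, 2)

(14, 7) + (7, 1). λ = (1 - 7)/(7 - 14) ≡ 11/10 mod 17. 10⁻¹ ≡ 12 (mod 17) since 10·12 = 120 ≡ 1, so λ ≡ 13.
  x = λ² - 14 - 7 = 169 - 21 ≡ 12; y = λ·(14 - 12) - 7 ≡ 2. → (12, 2)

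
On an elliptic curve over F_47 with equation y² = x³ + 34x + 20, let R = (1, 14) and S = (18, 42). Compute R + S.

(46, 28)

(1, 14) + (18, 42). λ = (42 - 14)/(18 - 1) ≡ 28/17 mod 47. 17⁻¹ ≡ 36 (mod 47) since 17·36 = 612 ≡ 1, so λ ≡ 21.
  x = λ² - 1 - 18 = 441 - 19 ≡ 46; y = λ·(1 - 46) - 14 ≡ 28. → (46, 28)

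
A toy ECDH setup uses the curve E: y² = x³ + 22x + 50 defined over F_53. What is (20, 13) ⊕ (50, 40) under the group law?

(20, 13) + (50, 40). λ = (40 - 13)/(50 - 20) ≡ 27/30 mod 53. 30⁻¹ ≡ 23 (mod 53), so λ ≡ 38.
  x = λ² - 20 - 50 = 1444 - 70 ≡ 49; y = λ·(20 - 49) - 13 ≡ 51. → (49, 51)

(49, 51)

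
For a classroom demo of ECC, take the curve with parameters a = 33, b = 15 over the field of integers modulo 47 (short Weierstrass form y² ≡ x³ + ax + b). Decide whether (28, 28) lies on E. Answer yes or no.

y² = 28² ≡ 32; x³ + 33x + 15 = 22891 ≡ 2 (mod 47). 32 ≠ 2.

no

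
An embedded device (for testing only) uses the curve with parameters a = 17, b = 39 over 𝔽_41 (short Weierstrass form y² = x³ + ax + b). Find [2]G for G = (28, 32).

tangent at (28, 32): λ = (3·28² + 17)/(2·32) ≡ 32/23. 23⁻¹ ≡ 25 (mod 41), so λ ≡ 32·25 ≡ 21.
  x = λ² - 28 - 28 = 441 - 56 ≡ 16; y = λ·(28 - 16) - 32 ≡ 15. → (16, 15)

(16, 15)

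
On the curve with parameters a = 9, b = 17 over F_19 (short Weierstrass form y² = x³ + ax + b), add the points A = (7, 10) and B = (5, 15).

(7, 10) + (5, 15). λ = (15 - 10)/(5 - 7) ≡ 5/17 mod 19. 17⁻¹ ≡ 9 (mod 19) since 17·9 = 153 ≡ 1, so λ ≡ 7.
  x = λ² - 7 - 5 = 49 - 12 ≡ 18; y = λ·(7 - 18) - 10 ≡ 8. → (18, 8)

(18, 8)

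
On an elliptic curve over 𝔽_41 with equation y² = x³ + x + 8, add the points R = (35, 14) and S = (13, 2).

(35, 14) + (13, 2). λ = (2 - 14)/(13 - 35) ≡ 29/19 mod 41. 19⁻¹ ≡ 13 (mod 41), so λ ≡ 8.
  x = λ² - 35 - 13 = 64 - 48 ≡ 16; y = λ·(35 - 16) - 14 ≡ 15. → (16, 15)

(16, 15)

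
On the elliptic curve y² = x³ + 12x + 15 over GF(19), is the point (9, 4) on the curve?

yes

y² = 4² ≡ 16; x³ + 12x + 15 = 852 ≡ 16 (mod 19). 16 = 16.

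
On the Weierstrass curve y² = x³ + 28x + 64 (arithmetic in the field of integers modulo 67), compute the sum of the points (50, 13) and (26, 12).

(53, 12)

(50, 13) + (26, 12). λ = (12 - 13)/(26 - 50) ≡ 66/43 mod 67. 43⁻¹ ≡ 53 (mod 67), so λ ≡ 14.
  x = λ² - 50 - 26 = 196 - 76 ≡ 53; y = λ·(50 - 53) - 13 ≡ 12. → (53, 12)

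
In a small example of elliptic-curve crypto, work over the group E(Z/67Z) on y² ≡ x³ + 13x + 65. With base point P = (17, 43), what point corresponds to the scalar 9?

Repeated addition: build up to 9P.
2P: tangent at (17, 43): λ = (3·17² + 13)/(2·43) ≡ 9/19. 19⁻¹ ≡ 60 (mod 67) since 19·60 = 1140 ≡ 1, so λ ≡ 9·60 ≡ 4.
  x = λ² - 17 - 17 = 16 - 34 ≡ 49; y = λ·(17 - 49) - 43 ≡ 30. → (49, 30)
3P: (49, 30) + (17, 43). λ = (43 - 30)/(17 - 49) ≡ 13/35 mod 67. 35⁻¹ ≡ 23 (mod 67), so λ ≡ 31.
  x = λ² - 49 - 17 = 961 - 66 ≡ 24; y = λ·(49 - 24) - 30 ≡ 8. → (24, 8)
4P: (24, 8) + (17, 43). λ = (43 - 8)/(17 - 24) ≡ 35/60 mod 67. 60⁻¹ ≡ 19 (mod 67), so λ ≡ 62.
  x = λ² - 24 - 17 = 3844 - 41 ≡ 51; y = λ·(24 - 51) - 8 ≡ 60. → (51, 60)
5P: (51, 60) + (17, 43). λ = (43 - 60)/(17 - 51) ≡ 50/33 mod 67. 33⁻¹ ≡ 65 (mod 67) since 33·65 = 2145 ≡ 1, so λ ≡ 34.
  x = λ² - 51 - 17 = 1156 - 68 ≡ 16; y = λ·(51 - 16) - 60 ≡ 58. → (16, 58)
6P: (16, 58) + (17, 43). λ = (43 - 58)/(17 - 16) ≡ 52/1 mod 67. 1⁻¹ ≡ 1 (mod 67) since 1·1 = 1 ≡ 1, so λ ≡ 52.
  x = λ² - 16 - 17 = 2704 - 33 ≡ 58; y = λ·(16 - 58) - 58 ≡ 36. → (58, 36)
7P: (58, 36) + (17, 43). λ = (43 - 36)/(17 - 58) ≡ 7/26 mod 67. 26⁻¹ ≡ 49 (mod 67), so λ ≡ 8.
  x = λ² - 58 - 17 = 64 - 75 ≡ 56; y = λ·(58 - 56) - 36 ≡ 47. → (56, 47)
8P: (56, 47) + (17, 43). λ = (43 - 47)/(17 - 56) ≡ 63/28 mod 67. 28⁻¹ ≡ 12 (mod 67), so λ ≡ 19.
  x = λ² - 56 - 17 = 361 - 73 ≡ 20; y = λ·(56 - 20) - 47 ≡ 34. → (20, 34)
9P: (20, 34) + (17, 43). λ = (43 - 34)/(17 - 20) ≡ 9/64 mod 67. 64⁻¹ ≡ 22 (mod 67), so λ ≡ 64.
  x = λ² - 20 - 17 = 4096 - 37 ≡ 39; y = λ·(20 - 39) - 34 ≡ 23. → (39, 23)

(39, 23)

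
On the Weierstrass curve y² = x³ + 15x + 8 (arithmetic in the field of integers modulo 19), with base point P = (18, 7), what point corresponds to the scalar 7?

Repeated addition: build up to 7P.
2P: tangent at (18, 7): λ = (3·18² + 15)/(2·7) ≡ 18/14. 14⁻¹ ≡ 15 (mod 19) since 14·15 = 210 ≡ 1, so λ ≡ 18·15 ≡ 4.
  x = λ² - 18 - 18 = 16 - 36 ≡ 18; y = λ·(18 - 18) - 7 ≡ 12. → (18, 12)
3P: (18, 12) + (18, 7): same x and y₁ ≡ -y₂, so the sum is the point at infinity.
4P: the point at infinity + (18, 7) = (18, 7) (identity).
5P: tangent at (18, 7): λ = (3·18² + 15)/(2·7) ≡ 18/14. 14⁻¹ ≡ 15 (mod 19) since 14·15 = 210 ≡ 1, so λ ≡ 18·15 ≡ 4.
  x = λ² - 18 - 18 = 16 - 36 ≡ 18; y = λ·(18 - 18) - 7 ≡ 12. → (18, 12)
6P: (18, 12) + (18, 7): same x and y₁ ≡ -y₂, so the sum is the point at infinity.
7P: the point at infinity + (18, 7) = (18, 7) (identity).

(18, 7)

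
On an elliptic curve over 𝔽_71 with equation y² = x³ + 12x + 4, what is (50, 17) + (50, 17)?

tangent at (50, 17): λ = (3·50² + 12)/(2·17) ≡ 57/34. 34⁻¹ ≡ 23 (mod 71), so λ ≡ 57·23 ≡ 33.
  x = λ² - 50 - 50 = 1089 - 100 ≡ 66; y = λ·(50 - 66) - 17 ≡ 23. → (66, 23)

(66, 23)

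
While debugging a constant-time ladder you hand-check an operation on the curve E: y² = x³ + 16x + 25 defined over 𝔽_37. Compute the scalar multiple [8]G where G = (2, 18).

(6, 35)

Double-and-add on 8 = (1000)₂. Start with G = (2, 18) for the leading 1-bit.
double: tangent at (2, 18): λ = (3·2² + 16)/(2·18) ≡ 28/36. 36⁻¹ ≡ 36 (mod 37) since 36·36 = 1296 ≡ 1, so λ ≡ 28·36 ≡ 9.
  x = λ² - 2 - 2 = 81 - 4 ≡ 3; y = λ·(2 - 3) - 18 ≡ 10. → (3, 10)
double: tangent at (3, 10): λ = (3·3² + 16)/(2·10) ≡ 6/20. 20⁻¹ ≡ 13 (mod 37), so λ ≡ 6·13 ≡ 4.
  x = λ² - 3 - 3 = 16 - 6 ≡ 10; y = λ·(3 - 10) - 10 ≡ 36. → (10, 36)
double: tangent at (10, 36): λ = (3·10² + 16)/(2·36) ≡ 20/35. 35⁻¹ ≡ 18 (mod 37), so λ ≡ 20·18 ≡ 27.
  x = λ² - 10 - 10 = 729 - 20 ≡ 6; y = λ·(10 - 6) - 36 ≡ 35. → (6, 35)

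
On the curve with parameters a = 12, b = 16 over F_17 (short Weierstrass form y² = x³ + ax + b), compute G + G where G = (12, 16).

(11, 0)

tangent at (12, 16): λ = (3·12² + 12)/(2·16) ≡ 2/15. 15⁻¹ ≡ 8 (mod 17), so λ ≡ 2·8 ≡ 16.
  x = λ² - 12 - 12 = 256 - 24 ≡ 11; y = λ·(12 - 11) - 16 ≡ 0. → (11, 0)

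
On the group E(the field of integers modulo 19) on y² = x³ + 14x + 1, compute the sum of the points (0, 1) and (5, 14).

(1, 4)

(0, 1) + (5, 14). λ = (14 - 1)/(5 - 0) ≡ 13/5 mod 19. 5⁻¹ ≡ 4 (mod 19), so λ ≡ 14.
  x = λ² - 0 - 5 = 196 - 5 ≡ 1; y = λ·(0 - 1) - 1 ≡ 4. → (1, 4)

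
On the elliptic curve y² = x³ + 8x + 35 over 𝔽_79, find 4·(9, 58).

(45, 65)

Write P = (9, 58).
Repeated addition: build up to 4P.
2P: tangent at (9, 58): λ = (3·9² + 8)/(2·58) ≡ 14/37. 37⁻¹ ≡ 47 (mod 79), so λ ≡ 14·47 ≡ 26.
  x = λ² - 9 - 9 = 676 - 18 ≡ 26; y = λ·(9 - 26) - 58 ≡ 53. → (26, 53)
3P: (26, 53) + (9, 58). λ = (58 - 53)/(9 - 26) ≡ 5/62 mod 79. 62⁻¹ ≡ 65 (mod 79) since 62·65 = 4030 ≡ 1, so λ ≡ 9.
  x = λ² - 26 - 9 = 81 - 35 ≡ 46; y = λ·(26 - 46) - 53 ≡ 4. → (46, 4)
4P: (46, 4) + (9, 58). λ = (58 - 4)/(9 - 46) ≡ 54/42 mod 79. 42⁻¹ ≡ 32 (mod 79), so λ ≡ 69.
  x = λ² - 46 - 9 = 4761 - 55 ≡ 45; y = λ·(46 - 45) - 4 ≡ 65. → (45, 65)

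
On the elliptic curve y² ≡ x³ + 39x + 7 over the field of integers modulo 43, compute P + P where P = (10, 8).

tangent at (10, 8): λ = (3·10² + 39)/(2·8) ≡ 38/16. 16⁻¹ ≡ 35 (mod 43) since 16·35 = 560 ≡ 1, so λ ≡ 38·35 ≡ 40.
  x = λ² - 10 - 10 = 1600 - 20 ≡ 32; y = λ·(10 - 32) - 8 ≡ 15. → (32, 15)

(32, 15)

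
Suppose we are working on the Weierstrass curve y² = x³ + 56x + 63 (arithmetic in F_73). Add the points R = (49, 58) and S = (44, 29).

(37, 70)

(49, 58) + (44, 29). λ = (29 - 58)/(44 - 49) ≡ 44/68 mod 73. 68⁻¹ ≡ 29 (mod 73) since 68·29 = 1972 ≡ 1, so λ ≡ 35.
  x = λ² - 49 - 44 = 1225 - 93 ≡ 37; y = λ·(49 - 37) - 58 ≡ 70. → (37, 70)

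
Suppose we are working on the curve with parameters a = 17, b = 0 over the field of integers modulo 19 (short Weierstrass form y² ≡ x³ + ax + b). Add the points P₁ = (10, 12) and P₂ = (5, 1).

(10, 12) + (5, 1). λ = (1 - 12)/(5 - 10) ≡ 8/14 mod 19. 14⁻¹ ≡ 15 (mod 19), so λ ≡ 6.
  x = λ² - 10 - 5 = 36 - 15 ≡ 2; y = λ·(10 - 2) - 12 ≡ 17. → (2, 17)

(2, 17)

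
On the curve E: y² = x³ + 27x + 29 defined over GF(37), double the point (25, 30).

(31, 24)

tangent at (25, 30): λ = (3·25² + 27)/(2·30) ≡ 15/23. 23⁻¹ ≡ 29 (mod 37) since 23·29 = 667 ≡ 1, so λ ≡ 15·29 ≡ 28.
  x = λ² - 25 - 25 = 784 - 50 ≡ 31; y = λ·(25 - 31) - 30 ≡ 24. → (31, 24)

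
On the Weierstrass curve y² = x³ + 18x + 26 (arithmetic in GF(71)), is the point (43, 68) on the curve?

no

y² = 68² ≡ 9; x³ + 18x + 26 = 80307 ≡ 6 (mod 71). 9 ≠ 6.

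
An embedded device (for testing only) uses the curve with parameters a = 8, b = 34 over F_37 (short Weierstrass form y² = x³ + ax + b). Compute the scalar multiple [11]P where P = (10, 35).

Double-and-add on 11 = (1011)₂. Start with P = (10, 35) for the leading 1-bit.
double: tangent at (10, 35): λ = (3·10² + 8)/(2·35) ≡ 12/33. 33⁻¹ ≡ 9 (mod 37) since 33·9 = 297 ≡ 1, so λ ≡ 12·9 ≡ 34.
  x = λ² - 10 - 10 = 1156 - 20 ≡ 26; y = λ·(10 - 26) - 35 ≡ 13. → (26, 13)
double: tangent at (26, 13): λ = (3·26² + 8)/(2·13) ≡ 1/26. 26⁻¹ ≡ 10 (mod 37), so λ ≡ 1·10 ≡ 10.
  x = λ² - 26 - 26 = 100 - 52 ≡ 11; y = λ·(26 - 11) - 13 ≡ 26. → (11, 26)
add P: (11, 26) + (10, 35). λ = (35 - 26)/(10 - 11) ≡ 9/36 mod 37. 36⁻¹ ≡ 36 (mod 37) since 36·36 = 1296 ≡ 1, so λ ≡ 28.
  x = λ² - 11 - 10 = 784 - 21 ≡ 23; y = λ·(11 - 23) - 26 ≡ 8. → (23, 8)
double: tangent at (23, 8): λ = (3·23² + 8)/(2·8) ≡ 4/16. 16⁻¹ ≡ 7 (mod 37) since 16·7 = 112 ≡ 1, so λ ≡ 4·7 ≡ 28.
  x = λ² - 23 - 23 = 784 - 46 ≡ 35; y = λ·(23 - 35) - 8 ≡ 26. → (35, 26)
add P: (35, 26) + (10, 35). λ = (35 - 26)/(10 - 35) ≡ 9/12 mod 37. 12⁻¹ ≡ 34 (mod 37), so λ ≡ 10.
  x = λ² - 35 - 10 = 100 - 45 ≡ 18; y = λ·(35 - 18) - 26 ≡ 33. → (18, 33)

(18, 33)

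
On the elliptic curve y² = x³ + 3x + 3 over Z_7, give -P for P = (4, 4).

(4, 3)

-(4, 4) = (4, -4 mod 7) = (4, 3).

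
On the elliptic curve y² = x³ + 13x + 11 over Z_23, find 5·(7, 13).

Write P = (7, 13).
Repeated addition: build up to 5P.
2P: tangent at (7, 13): λ = (3·7² + 13)/(2·13) ≡ 22/3. 3⁻¹ ≡ 8 (mod 23) since 3·8 = 24 ≡ 1, so λ ≡ 22·8 ≡ 15.
  x = λ² - 7 - 7 = 225 - 14 ≡ 4; y = λ·(7 - 4) - 13 ≡ 9. → (4, 9)
3P: (4, 9) + (7, 13). λ = (13 - 9)/(7 - 4) ≡ 4/3 mod 23. 3⁻¹ ≡ 8 (mod 23) since 3·8 = 24 ≡ 1, so λ ≡ 9.
  x = λ² - 4 - 7 = 81 - 11 ≡ 1; y = λ·(4 - 1) - 9 ≡ 18. → (1, 18)
4P: (1, 18) + (7, 13). λ = (13 - 18)/(7 - 1) ≡ 18/6 mod 23. 6⁻¹ ≡ 4 (mod 23) since 6·4 = 24 ≡ 1, so λ ≡ 3.
  x = λ² - 1 - 7 = 9 - 8 ≡ 1; y = λ·(1 - 1) - 18 ≡ 5. → (1, 5)
5P: (1, 5) + (7, 13). λ = (13 - 5)/(7 - 1) ≡ 8/6 mod 23. 6⁻¹ ≡ 4 (mod 23), so λ ≡ 9.
  x = λ² - 1 - 7 = 81 - 8 ≡ 4; y = λ·(1 - 4) - 5 ≡ 14. → (4, 14)

(4, 14)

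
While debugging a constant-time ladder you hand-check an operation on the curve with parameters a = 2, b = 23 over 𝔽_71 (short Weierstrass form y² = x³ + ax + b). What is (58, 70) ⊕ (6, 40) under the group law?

(58, 70) + (6, 40). λ = (40 - 70)/(6 - 58) ≡ 41/19 mod 71. 19⁻¹ ≡ 15 (mod 71), so λ ≡ 47.
  x = λ² - 58 - 6 = 2209 - 64 ≡ 15; y = λ·(58 - 15) - 70 ≡ 34. → (15, 34)

(15, 34)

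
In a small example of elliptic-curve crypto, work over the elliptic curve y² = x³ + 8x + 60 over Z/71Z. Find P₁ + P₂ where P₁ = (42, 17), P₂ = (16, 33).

(42, 17) + (16, 33). λ = (33 - 17)/(16 - 42) ≡ 16/45 mod 71. 45⁻¹ ≡ 30 (mod 71), so λ ≡ 54.
  x = λ² - 42 - 16 = 2916 - 58 ≡ 18; y = λ·(42 - 18) - 17 ≡ 1. → (18, 1)

(18, 1)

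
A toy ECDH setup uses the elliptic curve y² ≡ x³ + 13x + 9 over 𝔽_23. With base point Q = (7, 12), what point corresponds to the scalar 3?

(9, 2)

Repeated addition: build up to 3Q.
2Q: tangent at (7, 12): λ = (3·7² + 13)/(2·12) ≡ 22/1. 1⁻¹ ≡ 1 (mod 23), so λ ≡ 22·1 ≡ 22.
  x = λ² - 7 - 7 = 484 - 14 ≡ 10; y = λ·(7 - 10) - 12 ≡ 14. → (10, 14)
3Q: (10, 14) + (7, 12). λ = (12 - 14)/(7 - 10) ≡ 21/20 mod 23. 20⁻¹ ≡ 15 (mod 23), so λ ≡ 16.
  x = λ² - 10 - 7 = 256 - 17 ≡ 9; y = λ·(10 - 9) - 14 ≡ 2. → (9, 2)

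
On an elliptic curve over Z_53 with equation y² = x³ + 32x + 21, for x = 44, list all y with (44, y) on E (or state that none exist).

x³ + 32x + 21 = 86613 ≡ 11 (mod 53).
Square roots of 11 mod 53: 8 and 45 (since 8² = 64 ≡ 11).

8, 45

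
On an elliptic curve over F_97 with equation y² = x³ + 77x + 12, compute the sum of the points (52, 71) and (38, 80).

(96, 82)

(52, 71) + (38, 80). λ = (80 - 71)/(38 - 52) ≡ 9/83 mod 97. 83⁻¹ ≡ 90 (mod 97), so λ ≡ 34.
  x = λ² - 52 - 38 = 1156 - 90 ≡ 96; y = λ·(52 - 96) - 71 ≡ 82. → (96, 82)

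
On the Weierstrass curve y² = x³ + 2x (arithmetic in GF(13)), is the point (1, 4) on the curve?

yes

y² = 4² ≡ 3; x³ + 2x + 0 = 3 ≡ 3 (mod 13). 3 = 3.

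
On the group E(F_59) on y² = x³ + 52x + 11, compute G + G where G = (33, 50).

tangent at (33, 50): λ = (3·33² + 52)/(2·50) ≡ 15/41. 41⁻¹ ≡ 36 (mod 59), so λ ≡ 15·36 ≡ 9.
  x = λ² - 33 - 33 = 81 - 66 ≡ 15; y = λ·(33 - 15) - 50 ≡ 53. → (15, 53)

(15, 53)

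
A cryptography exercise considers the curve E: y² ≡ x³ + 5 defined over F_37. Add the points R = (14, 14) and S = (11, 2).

(28, 4)

(14, 14) + (11, 2). λ = (2 - 14)/(11 - 14) ≡ 25/34 mod 37. 34⁻¹ ≡ 12 (mod 37) since 34·12 = 408 ≡ 1, so λ ≡ 4.
  x = λ² - 14 - 11 = 16 - 25 ≡ 28; y = λ·(14 - 28) - 14 ≡ 4. → (28, 4)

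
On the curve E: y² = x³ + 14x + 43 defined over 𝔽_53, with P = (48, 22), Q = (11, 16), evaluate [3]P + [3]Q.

First 3P:
Repeated addition: build up to 3P.
2P: tangent at (48, 22): λ = (3·48² + 14)/(2·22) ≡ 36/44. 44⁻¹ ≡ 47 (mod 53) since 44·47 = 2068 ≡ 1, so λ ≡ 36·47 ≡ 49.
  x = λ² - 48 - 48 = 2401 - 96 ≡ 26; y = λ·(48 - 26) - 22 ≡ 49. → (26, 49)
3P: (26, 49) + (48, 22). λ = (22 - 49)/(48 - 26) ≡ 26/22 mod 53. 22⁻¹ ≡ 41 (mod 53), so λ ≡ 6.
  x = λ² - 26 - 48 = 36 - 74 ≡ 15; y = λ·(26 - 15) - 49 ≡ 17. → (15, 17)
3P = (15, 17).
Next 3Q:
Repeated addition: build up to 3Q.
2Q: tangent at (11, 16): λ = (3·11² + 14)/(2·16) ≡ 6/32. 32⁻¹ ≡ 5 (mod 53), so λ ≡ 6·5 ≡ 30.
  x = λ² - 11 - 11 = 900 - 22 ≡ 30; y = λ·(11 - 30) - 16 ≡ 50. → (30, 50)
3Q: (30, 50) + (11, 16). λ = (16 - 50)/(11 - 30) ≡ 19/34 mod 53. 34⁻¹ ≡ 39 (mod 53) since 34·39 = 1326 ≡ 1, so λ ≡ 52.
  x = λ² - 30 - 11 = 2704 - 41 ≡ 13; y = λ·(30 - 13) - 50 ≡ 39. → (13, 39)
3Q = (13, 39).
Finally 3P + 3Q:
(15, 17) + (13, 39). λ = (39 - 17)/(13 - 15) ≡ 22/51 mod 53. 51⁻¹ ≡ 26 (mod 53) since 51·26 = 1326 ≡ 1, so λ ≡ 42.
  x = λ² - 15 - 13 = 1764 - 28 ≡ 40; y = λ·(15 - 40) - 17 ≡ 46. → (40, 46)

(40, 46)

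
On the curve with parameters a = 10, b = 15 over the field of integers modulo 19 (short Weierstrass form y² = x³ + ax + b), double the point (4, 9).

tangent at (4, 9): λ = (3·4² + 10)/(2·9) ≡ 1/18. 18⁻¹ ≡ 18 (mod 19), so λ ≡ 1·18 ≡ 18.
  x = λ² - 4 - 4 = 324 - 8 ≡ 12; y = λ·(4 - 12) - 9 ≡ 18. → (12, 18)

(12, 18)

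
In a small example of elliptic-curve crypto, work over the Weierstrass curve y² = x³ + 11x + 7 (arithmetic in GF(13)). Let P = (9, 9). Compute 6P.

Repeated addition: build up to 6P.
2P: tangent at (9, 9): λ = (3·9² + 11)/(2·9) ≡ 7/5. 5⁻¹ ≡ 8 (mod 13) since 5·8 = 40 ≡ 1, so λ ≡ 7·8 ≡ 4.
  x = λ² - 9 - 9 = 16 - 18 ≡ 11; y = λ·(9 - 11) - 9 ≡ 9. → (11, 9)
3P: (11, 9) + (9, 9). λ = (9 - 9)/(9 - 11) ≡ 0/11 mod 13. 11⁻¹ ≡ 6 (mod 13), so λ ≡ 0.
  x = λ² - 11 - 9 = 0 - 20 ≡ 6; y = λ·(11 - 6) - 9 ≡ 4. → (6, 4)
4P: (6, 4) + (9, 9). λ = (9 - 4)/(9 - 6) ≡ 5/3 mod 13. 3⁻¹ ≡ 9 (mod 13) since 3·9 = 27 ≡ 1, so λ ≡ 6.
  x = λ² - 6 - 9 = 36 - 15 ≡ 8; y = λ·(6 - 8) - 4 ≡ 10. → (8, 10)
5P: (8, 10) + (9, 9). λ = (9 - 10)/(9 - 8) ≡ 12/1 mod 13. 1⁻¹ ≡ 1 (mod 13), so λ ≡ 12.
  x = λ² - 8 - 9 = 144 - 17 ≡ 10; y = λ·(8 - 10) - 10 ≡ 5. → (10, 5)
6P: (10, 5) + (9, 9). λ = (9 - 5)/(9 - 10) ≡ 4/12 mod 13. 12⁻¹ ≡ 12 (mod 13), so λ ≡ 9.
  x = λ² - 10 - 9 = 81 - 19 ≡ 10; y = λ·(10 - 10) - 5 ≡ 8. → (10, 8)

(10, 8)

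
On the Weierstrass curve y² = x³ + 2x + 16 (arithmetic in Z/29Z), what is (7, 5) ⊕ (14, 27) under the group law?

(9, 26)

(7, 5) + (14, 27). λ = (27 - 5)/(14 - 7) ≡ 22/7 mod 29. 7⁻¹ ≡ 25 (mod 29) since 7·25 = 175 ≡ 1, so λ ≡ 28.
  x = λ² - 7 - 14 = 784 - 21 ≡ 9; y = λ·(7 - 9) - 5 ≡ 26. → (9, 26)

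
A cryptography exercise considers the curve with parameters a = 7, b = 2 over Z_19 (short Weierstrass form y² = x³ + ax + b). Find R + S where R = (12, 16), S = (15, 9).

(8, 0)

(12, 16) + (15, 9). λ = (9 - 16)/(15 - 12) ≡ 12/3 mod 19. 3⁻¹ ≡ 13 (mod 19) since 3·13 = 39 ≡ 1, so λ ≡ 4.
  x = λ² - 12 - 15 = 16 - 27 ≡ 8; y = λ·(12 - 8) - 16 ≡ 0. → (8, 0)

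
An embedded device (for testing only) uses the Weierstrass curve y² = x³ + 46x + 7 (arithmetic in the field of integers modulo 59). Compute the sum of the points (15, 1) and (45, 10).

(28, 1)

(15, 1) + (45, 10). λ = (10 - 1)/(45 - 15) ≡ 9/30 mod 59. 30⁻¹ ≡ 2 (mod 59) since 30·2 = 60 ≡ 1, so λ ≡ 18.
  x = λ² - 15 - 45 = 324 - 60 ≡ 28; y = λ·(15 - 28) - 1 ≡ 1. → (28, 1)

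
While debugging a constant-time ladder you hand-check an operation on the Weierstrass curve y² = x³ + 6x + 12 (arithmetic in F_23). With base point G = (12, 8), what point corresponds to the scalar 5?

Double-and-add on 5 = (101)₂. Start with G = (12, 8) for the leading 1-bit.
double: tangent at (12, 8): λ = (3·12² + 6)/(2·8) ≡ 1/16. 16⁻¹ ≡ 13 (mod 23), so λ ≡ 1·13 ≡ 13.
  x = λ² - 12 - 12 = 169 - 24 ≡ 7; y = λ·(12 - 7) - 8 ≡ 11. → (7, 11)
double: tangent at (7, 11): λ = (3·7² + 6)/(2·11) ≡ 15/22. 22⁻¹ ≡ 22 (mod 23) since 22·22 = 484 ≡ 1, so λ ≡ 15·22 ≡ 8.
  x = λ² - 7 - 7 = 64 - 14 ≡ 4; y = λ·(7 - 4) - 11 ≡ 13. → (4, 13)
add G: (4, 13) + (12, 8). λ = (8 - 13)/(12 - 4) ≡ 18/8 mod 23. 8⁻¹ ≡ 3 (mod 23), so λ ≡ 8.
  x = λ² - 4 - 12 = 64 - 16 ≡ 2; y = λ·(4 - 2) - 13 ≡ 3. → (2, 3)

(2, 3)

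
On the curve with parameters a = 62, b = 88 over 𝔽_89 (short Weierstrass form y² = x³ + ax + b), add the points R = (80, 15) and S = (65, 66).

(41, 66)

(80, 15) + (65, 66). λ = (66 - 15)/(65 - 80) ≡ 51/74 mod 89. 74⁻¹ ≡ 83 (mod 89), so λ ≡ 50.
  x = λ² - 80 - 65 = 2500 - 145 ≡ 41; y = λ·(80 - 41) - 15 ≡ 66. → (41, 66)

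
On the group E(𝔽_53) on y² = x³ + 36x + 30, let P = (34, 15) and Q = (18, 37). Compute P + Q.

(34, 15) + (18, 37). λ = (37 - 15)/(18 - 34) ≡ 22/37 mod 53. 37⁻¹ ≡ 43 (mod 53), so λ ≡ 45.
  x = λ² - 34 - 18 = 2025 - 52 ≡ 12; y = λ·(34 - 12) - 15 ≡ 21. → (12, 21)

(12, 21)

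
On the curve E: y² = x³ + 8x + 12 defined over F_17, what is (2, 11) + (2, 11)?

tangent at (2, 11): λ = (3·2² + 8)/(2·11) ≡ 3/5. 5⁻¹ ≡ 7 (mod 17) since 5·7 = 35 ≡ 1, so λ ≡ 3·7 ≡ 4.
  x = λ² - 2 - 2 = 16 - 4 ≡ 12; y = λ·(2 - 12) - 11 ≡ 0. → (12, 0)

(12, 0)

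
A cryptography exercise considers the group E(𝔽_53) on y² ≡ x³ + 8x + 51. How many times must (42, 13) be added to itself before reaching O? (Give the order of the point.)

2P: tangent at (42, 13): λ = (3·42² + 8)/(2·13) ≡ 0/26. 26⁻¹ ≡ 51 (mod 53), so λ ≡ 0·51 ≡ 0.
  x = λ² - 42 - 42 = 0 - 84 ≡ 22; y = λ·(42 - 22) - 13 ≡ 40. → (22, 40)
3P: (22, 40) + (42, 13). λ = (13 - 40)/(42 - 22) ≡ 26/20 mod 53. 20⁻¹ ≡ 8 (mod 53), so λ ≡ 49.
  x = λ² - 22 - 42 = 2401 - 64 ≡ 5; y = λ·(22 - 5) - 40 ≡ 51. → (5, 51)
4P: (5, 51) + (42, 13). λ = (13 - 51)/(42 - 5) ≡ 15/37 mod 53. 37⁻¹ ≡ 43 (mod 53), so λ ≡ 9.
  x = λ² - 5 - 42 = 81 - 47 ≡ 34; y = λ·(5 - 34) - 51 ≡ 6. → (34, 6)
5P: (34, 6) + (42, 13). λ = (13 - 6)/(42 - 34) ≡ 7/8 mod 53. 8⁻¹ ≡ 20 (mod 53), so λ ≡ 34.
  x = λ² - 34 - 42 = 1156 - 76 ≡ 20; y = λ·(34 - 20) - 6 ≡ 46. → (20, 46)
6P: (20, 46) + (42, 13). λ = (13 - 46)/(42 - 20) ≡ 20/22 mod 53. 22⁻¹ ≡ 41 (mod 53) since 22·41 = 902 ≡ 1, so λ ≡ 25.
  x = λ² - 20 - 42 = 625 - 62 ≡ 33; y = λ·(20 - 33) - 46 ≡ 0. → (33, 0)
7P: (33, 0) + (42, 13). λ = (13 - 0)/(42 - 33) ≡ 13/9 mod 53. 9⁻¹ ≡ 6 (mod 53), so λ ≡ 25.
  x = λ² - 33 - 42 = 625 - 75 ≡ 20; y = λ·(33 - 20) - 0 ≡ 7. → (20, 7)
8P: (20, 7) + (42, 13). λ = (13 - 7)/(42 - 20) ≡ 6/22 mod 53. 22⁻¹ ≡ 41 (mod 53), so λ ≡ 34.
  x = λ² - 20 - 42 = 1156 - 62 ≡ 34; y = λ·(20 - 34) - 7 ≡ 47. → (34, 47)
9P: (34, 47) + (42, 13). λ = (13 - 47)/(42 - 34) ≡ 19/8 mod 53. 8⁻¹ ≡ 20 (mod 53) since 8·20 = 160 ≡ 1, so λ ≡ 9.
  x = λ² - 34 - 42 = 81 - 76 ≡ 5; y = λ·(34 - 5) - 47 ≡ 2. → (5, 2)
10P: (5, 2) + (42, 13). λ = (13 - 2)/(42 - 5) ≡ 11/37 mod 53. 37⁻¹ ≡ 43 (mod 53) since 37·43 = 1591 ≡ 1, so λ ≡ 49.
  x = λ² - 5 - 42 = 2401 - 47 ≡ 22; y = λ·(5 - 22) - 2 ≡ 13. → (22, 13)
11P: (22, 13) + (42, 13). λ = (13 - 13)/(42 - 22) ≡ 0/20 mod 53. 20⁻¹ ≡ 8 (mod 53), so λ ≡ 0.
  x = λ² - 22 - 42 = 0 - 64 ≡ 42; y = λ·(22 - 42) - 13 ≡ 40. → (42, 40)
12P: (42, 40) + (42, 13): same x and y₁ ≡ -y₂, so the sum is O.
12P = O, so the order is 12.

12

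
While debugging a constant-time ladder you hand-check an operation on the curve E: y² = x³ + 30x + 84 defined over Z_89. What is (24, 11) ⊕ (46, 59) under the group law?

(37, 82)

(24, 11) + (46, 59). λ = (59 - 11)/(46 - 24) ≡ 48/22 mod 89. 22⁻¹ ≡ 85 (mod 89) since 22·85 = 1870 ≡ 1, so λ ≡ 75.
  x = λ² - 24 - 46 = 5625 - 70 ≡ 37; y = λ·(24 - 37) - 11 ≡ 82. → (37, 82)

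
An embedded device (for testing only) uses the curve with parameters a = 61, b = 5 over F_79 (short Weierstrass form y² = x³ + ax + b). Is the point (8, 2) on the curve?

no

y² = 2² ≡ 4; x³ + 61x + 5 = 1005 ≡ 57 (mod 79). 4 ≠ 57.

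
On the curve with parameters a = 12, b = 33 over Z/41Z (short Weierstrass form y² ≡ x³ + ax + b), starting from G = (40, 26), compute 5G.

Double-and-add on 5 = (101)₂. Start with G = (40, 26) for the leading 1-bit.
double: tangent at (40, 26): λ = (3·40² + 12)/(2·26) ≡ 15/11. 11⁻¹ ≡ 15 (mod 41) since 11·15 = 165 ≡ 1, so λ ≡ 15·15 ≡ 20.
  x = λ² - 40 - 40 = 400 - 80 ≡ 33; y = λ·(40 - 33) - 26 ≡ 32. → (33, 32)
double: tangent at (33, 32): λ = (3·33² + 12)/(2·32) ≡ 40/23. 23⁻¹ ≡ 25 (mod 41), so λ ≡ 40·25 ≡ 16.
  x = λ² - 33 - 33 = 256 - 66 ≡ 26; y = λ·(33 - 26) - 32 ≡ 39. → (26, 39)
add G: (26, 39) + (40, 26). λ = (26 - 39)/(40 - 26) ≡ 28/14 mod 41. 14⁻¹ ≡ 3 (mod 41), so λ ≡ 2.
  x = λ² - 26 - 40 = 4 - 66 ≡ 20; y = λ·(26 - 20) - 39 ≡ 14. → (20, 14)

(20, 14)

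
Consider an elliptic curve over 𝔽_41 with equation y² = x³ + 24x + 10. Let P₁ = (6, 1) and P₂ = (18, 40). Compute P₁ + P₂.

(25, 9)

(6, 1) + (18, 40). λ = (40 - 1)/(18 - 6) ≡ 39/12 mod 41. 12⁻¹ ≡ 24 (mod 41), so λ ≡ 34.
  x = λ² - 6 - 18 = 1156 - 24 ≡ 25; y = λ·(6 - 25) - 1 ≡ 9. → (25, 9)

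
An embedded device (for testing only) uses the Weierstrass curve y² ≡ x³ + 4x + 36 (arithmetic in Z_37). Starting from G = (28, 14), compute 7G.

Repeated addition: build up to 7G.
2G: tangent at (28, 14): λ = (3·28² + 4)/(2·14) ≡ 25/28. 28⁻¹ ≡ 4 (mod 37) since 28·4 = 112 ≡ 1, so λ ≡ 25·4 ≡ 26.
  x = λ² - 28 - 28 = 676 - 56 ≡ 28; y = λ·(28 - 28) - 14 ≡ 23. → (28, 23)
3G: (28, 23) + (28, 14): same x and y₁ ≡ -y₂, so the sum is the point at infinity.
4G: the point at infinity + (28, 14) = (28, 14) (identity).
5G: tangent at (28, 14): λ = (3·28² + 4)/(2·14) ≡ 25/28. 28⁻¹ ≡ 4 (mod 37), so λ ≡ 25·4 ≡ 26.
  x = λ² - 28 - 28 = 676 - 56 ≡ 28; y = λ·(28 - 28) - 14 ≡ 23. → (28, 23)
6G: (28, 23) + (28, 14): same x and y₁ ≡ -y₂, so the sum is the point at infinity.
7G: the point at infinity + (28, 14) = (28, 14) (identity).

(28, 14)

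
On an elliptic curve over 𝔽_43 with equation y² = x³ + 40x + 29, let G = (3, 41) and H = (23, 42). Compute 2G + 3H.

(2, 26)

First 2G:
Repeated addition: build up to 2G.
2G: tangent at (3, 41): λ = (3·3² + 40)/(2·41) ≡ 24/39. 39⁻¹ ≡ 32 (mod 43) since 39·32 = 1248 ≡ 1, so λ ≡ 24·32 ≡ 37.
  x = λ² - 3 - 3 = 1369 - 6 ≡ 30; y = λ·(3 - 30) - 41 ≡ 35. → (30, 35)
2G = (30, 35).
Next 3H:
Repeated addition: build up to 3H.
2H: tangent at (23, 42): λ = (3·23² + 40)/(2·42) ≡ 36/41. 41⁻¹ ≡ 21 (mod 43), so λ ≡ 36·21 ≡ 25.
  x = λ² - 23 - 23 = 625 - 46 ≡ 20; y = λ·(23 - 20) - 42 ≡ 33. → (20, 33)
3H: (20, 33) + (23, 42). λ = (42 - 33)/(23 - 20) ≡ 9/3 mod 43. 3⁻¹ ≡ 29 (mod 43) since 3·29 = 87 ≡ 1, so λ ≡ 3.
  x = λ² - 20 - 23 = 9 - 43 ≡ 9; y = λ·(20 - 9) - 33 ≡ 0. → (9, 0)
3H = (9, 0).
Finally 2G + 3H:
(30, 35) + (9, 0). λ = (0 - 35)/(9 - 30) ≡ 8/22 mod 43. 22⁻¹ ≡ 2 (mod 43), so λ ≡ 16.
  x = λ² - 30 - 9 = 256 - 39 ≡ 2; y = λ·(30 - 2) - 35 ≡ 26. → (2, 26)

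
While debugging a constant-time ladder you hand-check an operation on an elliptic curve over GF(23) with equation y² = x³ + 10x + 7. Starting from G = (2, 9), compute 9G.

(15, 17)

Double-and-add on 9 = (1001)₂. Start with G = (2, 9) for the leading 1-bit.
double: tangent at (2, 9): λ = (3·2² + 10)/(2·9) ≡ 22/18. 18⁻¹ ≡ 9 (mod 23), so λ ≡ 22·9 ≡ 14.
  x = λ² - 2 - 2 = 196 - 4 ≡ 8; y = λ·(2 - 8) - 9 ≡ 22. → (8, 22)
double: tangent at (8, 22): λ = (3·8² + 10)/(2·22) ≡ 18/21. 21⁻¹ ≡ 11 (mod 23), so λ ≡ 18·11 ≡ 14.
  x = λ² - 8 - 8 = 196 - 16 ≡ 19; y = λ·(8 - 19) - 22 ≡ 8. → (19, 8)
double: tangent at (19, 8): λ = (3·19² + 10)/(2·8) ≡ 12/16. 16⁻¹ ≡ 13 (mod 23), so λ ≡ 12·13 ≡ 18.
  x = λ² - 19 - 19 = 324 - 38 ≡ 10; y = λ·(19 - 10) - 8 ≡ 16. → (10, 16)
add G: (10, 16) + (2, 9). λ = (9 - 16)/(2 - 10) ≡ 16/15 mod 23. 15⁻¹ ≡ 20 (mod 23), so λ ≡ 21.
  x = λ² - 10 - 2 = 441 - 12 ≡ 15; y = λ·(10 - 15) - 16 ≡ 17. → (15, 17)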